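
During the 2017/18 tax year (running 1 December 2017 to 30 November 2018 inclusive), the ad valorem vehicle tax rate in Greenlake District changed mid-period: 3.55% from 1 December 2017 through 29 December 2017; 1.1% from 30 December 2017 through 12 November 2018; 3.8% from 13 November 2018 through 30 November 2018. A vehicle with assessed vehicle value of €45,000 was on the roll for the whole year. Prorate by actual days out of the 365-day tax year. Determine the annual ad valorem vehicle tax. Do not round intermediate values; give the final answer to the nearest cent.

€642.51

1 December – 29 December 2017: 29 days at 3.55% → €45,000 × 3.55% × 29/365 = €126.9247
30 December 2017 – 12 November 2018: 318 days at 1.1% → €45,000 × 1.1% × 318/365 = €431.2603
13 November – 30 November 2018: 18 days at 3.8% → €45,000 × 3.8% × 18/365 = €84.3288
Total = €642.5137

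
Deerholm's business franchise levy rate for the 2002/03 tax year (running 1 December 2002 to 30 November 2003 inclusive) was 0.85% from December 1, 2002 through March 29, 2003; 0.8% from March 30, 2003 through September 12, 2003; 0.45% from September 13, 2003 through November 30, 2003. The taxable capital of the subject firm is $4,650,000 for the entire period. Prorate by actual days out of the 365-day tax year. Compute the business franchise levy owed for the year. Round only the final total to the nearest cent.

December 1, 2002 – March 29, 2003: 119 days at 0.85% → $4,650,000 × 0.85% × 119/365 = $12,886.2329
March 30 – September 12, 2003: 167 days at 0.8% → $4,650,000 × 0.8% × 167/365 = $17,020.2740
September 13 – November 30, 2003: 79 days at 0.45% → $4,650,000 × 0.45% × 79/365 = $4,528.9726
Total = $34,435.4795

$34,435.48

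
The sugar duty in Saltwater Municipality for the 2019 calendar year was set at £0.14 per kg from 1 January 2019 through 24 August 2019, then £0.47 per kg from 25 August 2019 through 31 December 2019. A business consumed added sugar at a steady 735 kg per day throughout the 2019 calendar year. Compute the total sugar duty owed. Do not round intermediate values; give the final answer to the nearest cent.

£68,847.45

1 January – 24 August 2019: 236 days × 735 kg/day = 173,460 kg at £0.14/kg → £24,284.40
25 August – 31 December 2019: 129 days × 735 kg/day = 94,815 kg at £0.47/kg → £44,563.05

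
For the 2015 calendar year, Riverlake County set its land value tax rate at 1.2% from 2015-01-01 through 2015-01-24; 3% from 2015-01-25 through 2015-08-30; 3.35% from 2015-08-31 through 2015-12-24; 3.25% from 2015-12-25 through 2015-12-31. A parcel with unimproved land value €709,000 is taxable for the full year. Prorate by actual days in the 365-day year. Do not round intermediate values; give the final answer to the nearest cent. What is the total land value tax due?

€21,253.49

2015-01-01 to 2015-01-24: 24 days at 1.2% → €709,000 × 1.2% × 24/365 = €559.4301
2015-01-25 to 2015-08-30: 218 days at 3% → €709,000 × 3% × 218/365 = €12,703.7260
2015-08-31 to 2015-12-24: 116 days at 3.35% → €709,000 × 3.35% × 116/365 = €7,548.4219
2015-12-25 to 2015-12-31: 7 days at 3.25% → €709,000 × 3.25% × 7/365 = €441.9110
Total = €21,253.4890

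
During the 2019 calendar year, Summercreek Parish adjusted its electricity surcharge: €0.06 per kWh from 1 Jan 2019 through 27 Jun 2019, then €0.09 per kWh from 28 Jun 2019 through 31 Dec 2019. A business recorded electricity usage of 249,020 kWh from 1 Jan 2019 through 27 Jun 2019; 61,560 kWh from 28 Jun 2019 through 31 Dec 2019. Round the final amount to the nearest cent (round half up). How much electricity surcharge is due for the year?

1 Jan – 27 Jun 2019: 249,020 kWh at €0.06/kWh → €14,941.20
28 Jun – 31 Dec 2019: 61,560 kWh at €0.09/kWh → €5,540.40

€20,481.60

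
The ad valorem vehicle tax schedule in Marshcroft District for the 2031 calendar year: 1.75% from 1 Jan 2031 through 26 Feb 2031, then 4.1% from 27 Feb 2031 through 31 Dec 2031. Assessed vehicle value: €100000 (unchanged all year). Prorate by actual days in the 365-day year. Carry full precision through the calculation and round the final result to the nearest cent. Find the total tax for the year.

1 Jan – 26 Feb 2031: 57 days at 1.75% → €100000 × 1.75% × 57/365 = €273.2877
27 Feb – 31 Dec 2031: 308 days at 4.1% → €100000 × 4.1% × 308/365 = €3459.7260
Total = €3733.0137

€3733.01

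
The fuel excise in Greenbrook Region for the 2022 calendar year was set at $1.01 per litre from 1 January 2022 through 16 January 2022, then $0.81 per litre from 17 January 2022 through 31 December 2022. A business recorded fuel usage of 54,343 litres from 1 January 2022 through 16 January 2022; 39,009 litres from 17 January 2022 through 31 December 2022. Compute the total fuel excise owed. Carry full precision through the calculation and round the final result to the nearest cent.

$86,483.72

1 January – 16 January 2022: 54,343 litres at $1.01/litre → $54,886.43
17 January – 31 December 2022: 39,009 litres at $0.81/litre → $31,597.29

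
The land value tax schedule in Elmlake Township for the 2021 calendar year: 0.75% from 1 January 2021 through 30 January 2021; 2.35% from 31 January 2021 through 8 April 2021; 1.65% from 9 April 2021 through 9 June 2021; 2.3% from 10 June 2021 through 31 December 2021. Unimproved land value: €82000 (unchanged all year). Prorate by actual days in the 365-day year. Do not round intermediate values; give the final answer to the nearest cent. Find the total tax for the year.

1 January – 30 January 2021: 30 days at 0.75% → €82000 × 0.75% × 30/365 = €50.5479
31 January – 8 April 2021: 68 days at 2.35% → €82000 × 2.35% × 68/365 = €359.0027
9 April – 9 June 2021: 62 days at 1.65% → €82000 × 1.65% × 62/365 = €229.8247
10 June – 31 December 2021: 205 days at 2.3% → €82000 × 2.3% × 205/365 = €1059.2603
Total = €1698.6356

€1698.64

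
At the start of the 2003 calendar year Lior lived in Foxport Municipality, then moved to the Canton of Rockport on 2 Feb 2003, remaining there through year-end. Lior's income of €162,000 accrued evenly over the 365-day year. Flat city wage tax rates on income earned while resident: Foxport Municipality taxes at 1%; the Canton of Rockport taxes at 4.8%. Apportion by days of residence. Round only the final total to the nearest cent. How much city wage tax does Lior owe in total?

€7,236.30

Foxport Municipality, 1 Jan – 1 Feb 2003: 32 days → €162,000 × 1% × 32/365 = €142.0274
The Canton of Rockport, 2 Feb – 31 Dec 2003: 333 days → €162,000 × 4.8% × 333/365 = €7,094.2685
Total = €7,236.2959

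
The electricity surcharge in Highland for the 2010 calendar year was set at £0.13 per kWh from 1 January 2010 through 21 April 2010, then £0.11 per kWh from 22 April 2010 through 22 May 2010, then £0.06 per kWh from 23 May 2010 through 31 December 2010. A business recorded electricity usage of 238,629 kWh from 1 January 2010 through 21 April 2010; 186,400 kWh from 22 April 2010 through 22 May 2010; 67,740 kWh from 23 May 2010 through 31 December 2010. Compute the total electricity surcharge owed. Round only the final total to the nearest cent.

1 January – 21 April 2010: 238,629 kWh at £0.13/kWh → £31,021.77
22 April – 22 May 2010: 186,400 kWh at £0.11/kWh → £20,504.00
23 May – 31 December 2010: 67,740 kWh at £0.06/kWh → £4,064.40

£55,590.17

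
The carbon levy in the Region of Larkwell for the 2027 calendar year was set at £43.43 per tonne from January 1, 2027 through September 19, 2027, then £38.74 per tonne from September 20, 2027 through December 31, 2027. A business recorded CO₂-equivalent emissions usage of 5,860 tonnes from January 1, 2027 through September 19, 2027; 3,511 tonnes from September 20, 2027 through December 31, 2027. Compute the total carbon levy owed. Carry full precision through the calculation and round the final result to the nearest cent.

£390,515.94

January 1 – September 19, 2027: 5,860 tonnes at £43.43/tonne → £254,499.80
September 20 – December 31, 2027: 3,511 tonnes at £38.74/tonne → £136,016.14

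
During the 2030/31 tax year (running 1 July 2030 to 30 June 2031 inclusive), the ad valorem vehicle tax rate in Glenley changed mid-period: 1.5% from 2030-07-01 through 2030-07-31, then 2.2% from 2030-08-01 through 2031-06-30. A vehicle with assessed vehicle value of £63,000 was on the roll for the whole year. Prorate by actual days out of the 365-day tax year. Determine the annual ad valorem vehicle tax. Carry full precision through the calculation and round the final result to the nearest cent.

2030-07-01 to 2030-07-31: 31 days at 1.5% → £63,000 × 1.5% × 31/365 = £80.2603
2030-08-01 to 2031-06-30: 334 days at 2.2% → £63,000 × 2.2% × 334/365 = £1,268.2849
Total = £1,348.5452

£1,348.55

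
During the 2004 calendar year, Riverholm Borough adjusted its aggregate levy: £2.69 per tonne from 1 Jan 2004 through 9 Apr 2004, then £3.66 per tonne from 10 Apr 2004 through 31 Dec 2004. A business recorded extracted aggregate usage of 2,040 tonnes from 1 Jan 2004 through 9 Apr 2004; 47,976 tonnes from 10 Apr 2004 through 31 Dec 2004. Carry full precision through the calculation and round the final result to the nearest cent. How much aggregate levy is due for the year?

£181,079.76

1 Jan – 9 Apr 2004: 2,040 tonnes at £2.69/tonne → £5,487.60
10 Apr – 31 Dec 2004: 47,976 tonnes at £3.66/tonne → £175,592.16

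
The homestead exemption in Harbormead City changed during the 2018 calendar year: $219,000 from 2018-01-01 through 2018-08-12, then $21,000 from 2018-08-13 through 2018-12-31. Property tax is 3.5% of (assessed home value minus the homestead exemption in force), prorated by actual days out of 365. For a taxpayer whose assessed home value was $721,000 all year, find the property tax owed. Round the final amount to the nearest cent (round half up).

$20,247.07

2018-01-01 to 2018-08-12: 224 days, exemption $219,000 → ($721,000 − $219,000) × 3.5% × 224/365 = $10,782.6849
2018-08-13 to 2018-12-31: 141 days, exemption $21,000 → ($721,000 − $21,000) × 3.5% × 141/365 = $9,464.3836
Total = $20,247.0685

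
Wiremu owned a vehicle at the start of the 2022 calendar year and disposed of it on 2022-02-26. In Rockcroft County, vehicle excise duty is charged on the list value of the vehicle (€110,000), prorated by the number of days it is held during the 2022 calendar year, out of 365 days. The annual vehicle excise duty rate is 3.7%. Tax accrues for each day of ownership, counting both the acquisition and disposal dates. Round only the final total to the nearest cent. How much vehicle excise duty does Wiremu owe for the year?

€635.59

Days held (2022-01-01 to 2022-02-26): 57 out of 365
Tax = €110,000 × 3.7% × 57/365 = €635.5890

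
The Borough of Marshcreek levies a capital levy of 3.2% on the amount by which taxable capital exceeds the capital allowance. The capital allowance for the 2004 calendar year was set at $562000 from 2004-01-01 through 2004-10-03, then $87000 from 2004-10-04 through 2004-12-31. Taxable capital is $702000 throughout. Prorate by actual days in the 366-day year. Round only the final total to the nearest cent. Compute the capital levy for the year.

2004-01-01 to 2004-10-03: 277 days, exemption $562000 → ($702000 − $562000) × 3.2% × 277/366 = $3390.6011
2004-10-04 to 2004-12-31: 89 days, exemption $87000 → ($702000 − $87000) × 3.2% × 89/366 = $4785.5738
Total = $8176.1749

$8176.17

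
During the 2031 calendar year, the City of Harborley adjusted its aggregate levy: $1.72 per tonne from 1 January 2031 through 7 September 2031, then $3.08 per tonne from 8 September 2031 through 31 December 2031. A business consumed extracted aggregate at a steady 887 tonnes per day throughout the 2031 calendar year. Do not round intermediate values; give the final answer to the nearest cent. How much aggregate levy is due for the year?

1 January – 7 September 2031: 250 days × 887 tonnes/day = 221,750 tonnes at $1.72/tonne → $381,410.00
8 September – 31 December 2031: 115 days × 887 tonnes/day = 102,005 tonnes at $3.08/tonne → $314,175.40

$695,585.40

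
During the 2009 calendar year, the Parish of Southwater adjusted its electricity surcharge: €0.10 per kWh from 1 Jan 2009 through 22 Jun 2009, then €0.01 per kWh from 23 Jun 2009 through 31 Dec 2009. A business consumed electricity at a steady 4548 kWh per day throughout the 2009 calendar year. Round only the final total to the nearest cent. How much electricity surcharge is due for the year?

1 Jan – 22 Jun 2009: 173 days × 4548 kWh/day = 786,804 kWh at €0.10/kWh → €78,680.40
23 Jun – 31 Dec 2009: 192 days × 4548 kWh/day = 873,216 kWh at €0.01/kWh → €8,732.16

€87,412.56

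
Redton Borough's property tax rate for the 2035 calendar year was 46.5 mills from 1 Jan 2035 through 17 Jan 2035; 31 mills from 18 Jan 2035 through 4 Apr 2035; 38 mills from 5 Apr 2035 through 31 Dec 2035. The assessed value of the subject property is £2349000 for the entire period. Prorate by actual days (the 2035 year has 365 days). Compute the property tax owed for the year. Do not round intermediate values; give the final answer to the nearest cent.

1 Jan – 17 Jan 2035: 17 days at 46.5 mills → £2349000 × 4.65% × 17/365 = £5087.3548
18 Jan – 4 Apr 2035: 77 days at 31 mills → £2349000 × 3.1% × 77/365 = £15361.8164
5 Apr – 31 Dec 2035: 271 days at 38 mills → £2349000 × 3.8% × 271/365 = £66273.9781
Total = £86723.1493

£86723.15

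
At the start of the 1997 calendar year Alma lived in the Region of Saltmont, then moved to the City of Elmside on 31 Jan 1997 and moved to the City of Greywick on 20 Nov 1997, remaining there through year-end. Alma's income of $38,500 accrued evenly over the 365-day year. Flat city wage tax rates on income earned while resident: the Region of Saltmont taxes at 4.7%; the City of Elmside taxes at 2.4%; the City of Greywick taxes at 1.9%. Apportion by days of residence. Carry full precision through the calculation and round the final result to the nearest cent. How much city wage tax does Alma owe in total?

$974.63

The Region of Saltmont, 1 Jan – 30 Jan 1997: 30 days → $38,500 × 4.7% × 30/365 = $148.7260
The City of Elmside, 31 Jan – 19 Nov 1997: 293 days → $38,500 × 2.4% × 293/365 = $741.7315
The City of Greywick, 20 Nov – 31 Dec 1997: 42 days → $38,500 × 1.9% × 42/365 = $84.1726
Total = $974.6301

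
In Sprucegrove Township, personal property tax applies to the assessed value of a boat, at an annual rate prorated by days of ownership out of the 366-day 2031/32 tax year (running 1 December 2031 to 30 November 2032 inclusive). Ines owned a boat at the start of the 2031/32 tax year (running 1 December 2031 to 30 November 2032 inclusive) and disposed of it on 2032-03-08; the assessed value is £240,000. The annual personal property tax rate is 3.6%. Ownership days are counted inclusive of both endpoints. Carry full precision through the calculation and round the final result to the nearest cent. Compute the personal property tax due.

Days held (2031-12-01 to 2032-03-08): 99 out of 366
Tax = £240,000 × 3.6% × 99/366 = £2,337.0492

£2,337.05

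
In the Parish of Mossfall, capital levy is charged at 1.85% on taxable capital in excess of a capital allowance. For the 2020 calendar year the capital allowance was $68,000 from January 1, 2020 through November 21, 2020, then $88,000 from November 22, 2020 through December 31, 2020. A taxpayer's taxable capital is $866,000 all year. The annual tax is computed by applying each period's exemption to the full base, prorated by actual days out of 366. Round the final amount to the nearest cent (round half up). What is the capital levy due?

$14,722.56

January 1 – November 21, 2020: 326 days, exemption $68,000 → ($866,000 − $68,000) × 1.85% × 326/366 = $13,149.5574
November 22 – December 31, 2020: 40 days, exemption $88,000 → ($866,000 − $88,000) × 1.85% × 40/366 = $1,573.0055
Total = $14,722.5628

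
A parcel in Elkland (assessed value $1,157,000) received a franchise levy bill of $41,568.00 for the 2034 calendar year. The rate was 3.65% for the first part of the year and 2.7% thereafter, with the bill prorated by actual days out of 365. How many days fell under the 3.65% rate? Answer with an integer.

Let d = days at the first rate; then 365 − d days at the second rate.
$1,157,000 × [3.65%·d + 2.7%·(365−d)] / 365 = $41,568.00
Solving gives d = 343, so the new rate took effect on December 10, 2034.

343 days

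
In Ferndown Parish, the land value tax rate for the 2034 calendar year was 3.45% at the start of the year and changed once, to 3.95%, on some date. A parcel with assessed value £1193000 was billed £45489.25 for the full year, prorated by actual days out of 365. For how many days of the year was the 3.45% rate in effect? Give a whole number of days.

Let d = days at the first rate; then 365 − d days at the second rate.
£1193000 × [3.45%·d + 3.95%·(365−d)] / 365 = £45489.25
Solving gives d = 100, so the new rate took effect on April 11, 2034.

100 days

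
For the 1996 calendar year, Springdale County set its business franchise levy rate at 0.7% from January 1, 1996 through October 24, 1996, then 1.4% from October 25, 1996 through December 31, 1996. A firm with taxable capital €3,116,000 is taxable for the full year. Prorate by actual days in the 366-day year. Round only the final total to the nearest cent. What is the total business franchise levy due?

January 1 – October 24, 1996: 298 days at 0.7% → €3,116,000 × 0.7% × 298/366 = €17,759.4973
October 25 – December 31, 1996: 68 days at 1.4% → €3,116,000 × 1.4% × 68/366 = €8,105.0055
Total = €25,864.5027

€25,864.50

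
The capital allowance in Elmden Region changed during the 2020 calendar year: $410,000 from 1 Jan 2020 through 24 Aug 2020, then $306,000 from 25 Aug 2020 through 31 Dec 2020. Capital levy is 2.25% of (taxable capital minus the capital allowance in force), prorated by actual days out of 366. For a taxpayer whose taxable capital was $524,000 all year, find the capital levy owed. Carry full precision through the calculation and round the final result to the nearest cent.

$3,389.75

1 Jan – 24 Aug 2020: 237 days, exemption $410,000 → ($524,000 − $410,000) × 2.25% × 237/366 = $1,660.9426
25 Aug – 31 Dec 2020: 129 days, exemption $306,000 → ($524,000 − $306,000) × 2.25% × 129/366 = $1,728.8115
Total = $3,389.7541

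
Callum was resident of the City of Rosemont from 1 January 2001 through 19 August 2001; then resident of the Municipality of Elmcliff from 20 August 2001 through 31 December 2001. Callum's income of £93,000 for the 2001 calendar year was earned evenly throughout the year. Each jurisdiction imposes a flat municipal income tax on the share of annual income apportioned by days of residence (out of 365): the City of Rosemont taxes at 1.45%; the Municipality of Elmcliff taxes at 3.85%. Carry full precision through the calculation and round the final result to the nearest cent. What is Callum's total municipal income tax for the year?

The City of Rosemont, 1 January – 19 August 2001: 231 days → £93,000 × 1.45% × 231/365 = £853.4342
The Municipality of Elmcliff, 20 August – 31 December 2001: 134 days → £93,000 × 3.85% × 134/365 = £1,314.4849
Total = £2,167.9192

£2,167.92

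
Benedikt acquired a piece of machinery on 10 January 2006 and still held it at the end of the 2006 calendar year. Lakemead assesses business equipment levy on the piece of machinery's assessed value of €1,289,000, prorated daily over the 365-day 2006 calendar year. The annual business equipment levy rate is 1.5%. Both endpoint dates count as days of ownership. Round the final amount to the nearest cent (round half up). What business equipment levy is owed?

Days held (10 January – 31 December 2006): 356 out of 365
Tax = €1,289,000 × 1.5% × 356/365 = €18,858.2466

€18,858.25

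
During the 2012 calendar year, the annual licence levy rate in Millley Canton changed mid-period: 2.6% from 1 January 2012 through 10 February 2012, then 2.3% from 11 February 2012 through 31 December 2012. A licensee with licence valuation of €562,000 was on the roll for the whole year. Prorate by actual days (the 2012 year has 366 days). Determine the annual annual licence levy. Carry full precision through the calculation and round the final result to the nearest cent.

€13,114.87

1 January – 10 February 2012: 41 days at 2.6% → €562,000 × 2.6% × 41/366 = €1,636.8634
11 February – 31 December 2012: 325 days at 2.3% → €562,000 × 2.3% × 325/366 = €11,478.0055
Total = €13,114.8689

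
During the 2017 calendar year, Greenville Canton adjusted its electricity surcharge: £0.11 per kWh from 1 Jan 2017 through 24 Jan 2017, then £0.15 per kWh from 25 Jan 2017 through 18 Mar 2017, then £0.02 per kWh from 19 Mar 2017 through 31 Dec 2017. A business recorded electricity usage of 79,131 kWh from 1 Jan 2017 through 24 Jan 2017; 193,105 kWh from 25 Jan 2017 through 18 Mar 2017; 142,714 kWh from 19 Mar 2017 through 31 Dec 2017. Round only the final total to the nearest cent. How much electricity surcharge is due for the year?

£40524.44

1 Jan – 24 Jan 2017: 79,131 kWh at £0.11/kWh → £8704.41
25 Jan – 18 Mar 2017: 193,105 kWh at £0.15/kWh → £28965.75
19 Mar – 31 Dec 2017: 142,714 kWh at £0.02/kWh → £2854.28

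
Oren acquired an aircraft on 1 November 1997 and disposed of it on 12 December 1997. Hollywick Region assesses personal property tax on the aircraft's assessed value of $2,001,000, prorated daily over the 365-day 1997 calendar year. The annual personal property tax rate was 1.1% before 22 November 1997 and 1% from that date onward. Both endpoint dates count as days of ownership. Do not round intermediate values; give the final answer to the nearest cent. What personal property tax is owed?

1 November – 21 November 1997: 21 days at 1.1% → $2,001,000 × 1.1% × 21/365 = $1,266.3863
22 November – 12 December 1997: 21 days at 1% → $2,001,000 × 1% × 21/365 = $1,151.2603
Total = $2,417.6466

$2,417.65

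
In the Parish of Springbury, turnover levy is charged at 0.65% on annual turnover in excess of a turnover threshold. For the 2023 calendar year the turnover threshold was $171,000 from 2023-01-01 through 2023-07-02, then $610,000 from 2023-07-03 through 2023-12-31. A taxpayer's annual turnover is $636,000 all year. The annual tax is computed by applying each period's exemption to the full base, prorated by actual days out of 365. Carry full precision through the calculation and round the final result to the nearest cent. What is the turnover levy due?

2023-01-01 to 2023-07-02: 183 days, exemption $171,000 → ($636,000 − $171,000) × 0.65% × 183/365 = $1,515.3904
2023-07-03 to 2023-12-31: 182 days, exemption $610,000 → ($636,000 − $610,000) × 0.65% × 182/365 = $84.2685
Total = $1,599.6589

$1,599.66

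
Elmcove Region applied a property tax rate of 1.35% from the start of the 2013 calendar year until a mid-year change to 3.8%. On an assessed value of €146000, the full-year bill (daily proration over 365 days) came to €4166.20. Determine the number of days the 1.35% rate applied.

141 days

Let d = days at the first rate; then 365 − d days at the second rate.
€146000 × [1.35%·d + 3.8%·(365−d)] / 365 = €4166.20
Solving gives d = 141, so the new rate took effect on 22 May 2013.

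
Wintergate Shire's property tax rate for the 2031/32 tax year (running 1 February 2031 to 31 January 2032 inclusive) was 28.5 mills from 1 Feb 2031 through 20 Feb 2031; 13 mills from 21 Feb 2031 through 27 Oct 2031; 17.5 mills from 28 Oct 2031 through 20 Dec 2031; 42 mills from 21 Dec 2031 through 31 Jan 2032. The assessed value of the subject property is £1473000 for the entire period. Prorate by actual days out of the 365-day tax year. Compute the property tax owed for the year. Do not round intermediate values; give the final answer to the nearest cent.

£26296.08

1 Feb – 20 Feb 2031: 20 days at 28.5 mills → £1473000 × 2.85% × 20/365 = £2300.3014
21 Feb – 27 Oct 2031: 249 days at 13 mills → £1473000 × 1.3% × 249/365 = £13063.2904
28 Oct – 20 Dec 2031: 54 days at 17.5 mills → £1473000 × 1.75% × 54/365 = £3813.6575
21 Dec 2031 – 31 Jan 2032: 42 days at 42 mills → £1473000 × 4.2% × 42/365 = £7118.8274
Total = £26296.0767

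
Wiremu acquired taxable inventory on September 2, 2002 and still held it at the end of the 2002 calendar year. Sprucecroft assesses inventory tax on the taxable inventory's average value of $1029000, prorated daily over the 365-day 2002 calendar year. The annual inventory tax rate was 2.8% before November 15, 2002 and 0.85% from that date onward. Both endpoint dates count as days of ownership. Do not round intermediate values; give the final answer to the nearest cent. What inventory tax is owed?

September 2 – November 14, 2002: 74 days at 2.8% → $1029000 × 2.8% × 74/365 = $5841.3370
November 15 – December 31, 2002: 47 days at 0.85% → $1029000 × 0.85% × 47/365 = $1126.2616
Total = $6967.5986

$6967.60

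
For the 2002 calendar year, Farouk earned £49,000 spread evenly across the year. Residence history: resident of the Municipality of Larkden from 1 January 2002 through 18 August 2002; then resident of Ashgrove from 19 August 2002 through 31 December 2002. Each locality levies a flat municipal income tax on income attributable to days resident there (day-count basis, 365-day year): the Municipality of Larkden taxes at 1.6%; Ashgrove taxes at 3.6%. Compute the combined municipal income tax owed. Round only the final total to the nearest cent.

£1,146.47

The Municipality of Larkden, 1 January – 18 August 2002: 230 days → £49,000 × 1.6% × 230/365 = £494.0274
Ashgrove, 19 August – 31 December 2002: 135 days → £49,000 × 3.6% × 135/365 = £652.4384
Total = £1,146.4658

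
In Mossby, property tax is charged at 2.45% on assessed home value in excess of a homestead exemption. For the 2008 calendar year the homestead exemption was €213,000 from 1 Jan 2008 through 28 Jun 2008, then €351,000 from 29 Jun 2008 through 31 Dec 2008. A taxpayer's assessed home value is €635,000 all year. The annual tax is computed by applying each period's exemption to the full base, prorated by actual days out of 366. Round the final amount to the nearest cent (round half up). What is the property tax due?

1 Jan – 28 Jun 2008: 180 days, exemption €213,000 → (€635,000 − €213,000) × 2.45% × 180/366 = €5,084.7541
29 Jun – 31 Dec 2008: 186 days, exemption €351,000 → (€635,000 − €351,000) × 2.45% × 186/366 = €3,536.0328
Total = €8,620.7869

€8,620.79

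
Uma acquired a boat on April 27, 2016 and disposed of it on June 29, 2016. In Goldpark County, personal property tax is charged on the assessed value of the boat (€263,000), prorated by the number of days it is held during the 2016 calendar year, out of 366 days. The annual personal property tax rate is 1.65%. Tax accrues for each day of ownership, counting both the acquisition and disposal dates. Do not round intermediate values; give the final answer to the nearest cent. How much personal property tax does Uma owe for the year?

Days held (April 27 – June 29, 2016): 64 out of 366
Tax = €263,000 × 1.65% × 64/366 = €758.8197

€758.82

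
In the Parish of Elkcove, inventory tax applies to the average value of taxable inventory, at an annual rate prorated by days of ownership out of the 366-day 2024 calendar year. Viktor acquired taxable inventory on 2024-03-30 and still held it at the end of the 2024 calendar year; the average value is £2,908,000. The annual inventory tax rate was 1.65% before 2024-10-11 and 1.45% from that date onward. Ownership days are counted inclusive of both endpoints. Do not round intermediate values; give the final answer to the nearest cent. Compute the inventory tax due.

£35,011.21

2024-03-30 to 2024-10-10: 195 days at 1.65% → £2,908,000 × 1.65% × 195/366 = £25,564.1803
2024-10-11 to 2024-12-31: 82 days at 1.45% → £2,908,000 × 1.45% × 82/366 = £9,447.0273
Total = £35,011.2077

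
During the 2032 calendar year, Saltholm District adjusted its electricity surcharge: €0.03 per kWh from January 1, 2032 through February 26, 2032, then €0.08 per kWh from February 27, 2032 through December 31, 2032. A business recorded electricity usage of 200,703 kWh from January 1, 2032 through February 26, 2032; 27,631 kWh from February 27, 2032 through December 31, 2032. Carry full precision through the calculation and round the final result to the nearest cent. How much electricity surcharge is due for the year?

€8,231.57

January 1 – February 26, 2032: 200,703 kWh at €0.03/kWh → €6,021.09
February 27 – December 31, 2032: 27,631 kWh at €0.08/kWh → €2,210.48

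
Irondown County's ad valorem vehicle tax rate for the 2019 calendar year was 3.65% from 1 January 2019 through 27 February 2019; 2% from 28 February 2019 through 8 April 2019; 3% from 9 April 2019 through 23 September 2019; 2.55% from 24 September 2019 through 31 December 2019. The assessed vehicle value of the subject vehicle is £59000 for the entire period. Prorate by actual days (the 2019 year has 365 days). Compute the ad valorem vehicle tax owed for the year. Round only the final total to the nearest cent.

£1694.27

1 January – 27 February 2019: 58 days at 3.65% → £59000 × 3.65% × 58/365 = £342.2000
28 February – 8 April 2019: 40 days at 2% → £59000 × 2% × 40/365 = £129.3151
9 April – 23 September 2019: 168 days at 3% → £59000 × 3% × 168/365 = £814.6849
24 September – 31 December 2019: 99 days at 2.55% → £59000 × 2.55% × 99/365 = £408.0699
Total = £1694.2699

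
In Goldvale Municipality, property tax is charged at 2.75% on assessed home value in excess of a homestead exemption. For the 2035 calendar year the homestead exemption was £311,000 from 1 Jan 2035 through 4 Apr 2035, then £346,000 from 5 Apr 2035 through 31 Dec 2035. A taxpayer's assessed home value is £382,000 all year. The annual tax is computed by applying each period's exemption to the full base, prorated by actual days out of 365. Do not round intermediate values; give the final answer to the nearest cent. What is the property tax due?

1 Jan – 4 Apr 2035: 94 days, exemption £311,000 → (£382,000 − £311,000) × 2.75% × 94/365 = £502.8356
5 Apr – 31 Dec 2035: 271 days, exemption £346,000 → (£382,000 − £346,000) × 2.75% × 271/365 = £735.0411
Total = £1,237.8767

£1,237.88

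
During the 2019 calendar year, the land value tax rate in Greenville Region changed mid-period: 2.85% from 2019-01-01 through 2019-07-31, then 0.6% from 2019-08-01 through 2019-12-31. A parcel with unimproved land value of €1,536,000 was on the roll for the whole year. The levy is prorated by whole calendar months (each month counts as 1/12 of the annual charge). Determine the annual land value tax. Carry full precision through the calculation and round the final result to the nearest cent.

2019-01-01 to 2019-07-31: 7 months at 2.85% → €1,536,000 × 2.85% × 7/12 = €25,536.0000
2019-08-01 to 2019-12-31: 5 months at 0.6% → €1,536,000 × 0.6% × 5/12 = €3,840.0000
Total = €29,376.0000

€29,376.00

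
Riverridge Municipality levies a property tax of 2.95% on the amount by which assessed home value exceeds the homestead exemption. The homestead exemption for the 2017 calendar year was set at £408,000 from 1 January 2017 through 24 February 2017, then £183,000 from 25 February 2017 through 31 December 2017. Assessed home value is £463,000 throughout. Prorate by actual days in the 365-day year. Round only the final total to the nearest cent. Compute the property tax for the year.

£7,259.83

1 January – 24 February 2017: 55 days, exemption £408,000 → (£463,000 − £408,000) × 2.95% × 55/365 = £244.4863
25 February – 31 December 2017: 310 days, exemption £183,000 → (£463,000 − £183,000) × 2.95% × 310/365 = £7,015.3425
Total = £7,259.8288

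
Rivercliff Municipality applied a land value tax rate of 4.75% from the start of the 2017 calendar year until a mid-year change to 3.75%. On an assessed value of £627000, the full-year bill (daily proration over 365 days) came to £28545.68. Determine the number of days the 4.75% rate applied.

293 days

Let d = days at the first rate; then 365 − d days at the second rate.
£627000 × [4.75%·d + 3.75%·(365−d)] / 365 = £28545.68
Solving gives d = 293, so the new rate took effect on 21 Oct 2017.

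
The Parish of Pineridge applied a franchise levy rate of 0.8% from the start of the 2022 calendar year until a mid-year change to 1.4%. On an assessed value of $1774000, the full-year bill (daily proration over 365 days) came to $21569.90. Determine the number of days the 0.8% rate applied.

112 days

Let d = days at the first rate; then 365 − d days at the second rate.
$1774000 × [0.8%·d + 1.4%·(365−d)] / 365 = $21569.90
Solving gives d = 112, so the new rate took effect on 23 April 2022.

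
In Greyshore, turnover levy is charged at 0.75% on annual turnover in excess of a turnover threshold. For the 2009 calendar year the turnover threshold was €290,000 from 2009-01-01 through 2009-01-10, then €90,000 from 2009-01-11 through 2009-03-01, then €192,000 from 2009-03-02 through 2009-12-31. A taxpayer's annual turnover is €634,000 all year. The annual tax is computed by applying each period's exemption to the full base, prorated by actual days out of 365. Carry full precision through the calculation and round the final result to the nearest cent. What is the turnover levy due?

2009-01-01 to 2009-01-10: 10 days, exemption €290,000 → (€634,000 − €290,000) × 0.75% × 10/365 = €70.6849
2009-01-11 to 2009-03-01: 50 days, exemption €90,000 → (€634,000 − €90,000) × 0.75% × 50/365 = €558.9041
2009-03-02 to 2009-12-31: 305 days, exemption €192,000 → (€634,000 − €192,000) × 0.75% × 305/365 = €2,770.0685
Total = €3,399.6575

€3,399.66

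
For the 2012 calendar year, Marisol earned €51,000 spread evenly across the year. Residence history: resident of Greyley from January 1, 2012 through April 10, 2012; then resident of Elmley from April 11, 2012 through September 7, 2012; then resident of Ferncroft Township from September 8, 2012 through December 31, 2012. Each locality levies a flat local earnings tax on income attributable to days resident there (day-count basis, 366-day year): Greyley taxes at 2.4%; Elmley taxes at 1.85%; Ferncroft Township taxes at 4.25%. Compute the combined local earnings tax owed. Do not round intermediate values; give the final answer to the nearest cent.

Greyley, January 1 – April 10, 2012: 101 days → €51,000 × 2.4% × 101/366 = €337.7705
Elmley, April 11 – September 7, 2012: 150 days → €51,000 × 1.85% × 150/366 = €386.6803
Ferncroft Township, September 8 – December 31, 2012: 115 days → €51,000 × 4.25% × 115/366 = €681.0451
Total = €1,405.4959

€1,405.50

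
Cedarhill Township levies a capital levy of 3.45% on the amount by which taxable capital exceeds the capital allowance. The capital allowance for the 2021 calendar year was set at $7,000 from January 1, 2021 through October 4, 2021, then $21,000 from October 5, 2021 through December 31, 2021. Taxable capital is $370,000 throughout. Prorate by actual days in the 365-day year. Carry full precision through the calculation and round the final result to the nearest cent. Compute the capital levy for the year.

$12,407.05

January 1 – October 4, 2021: 277 days, exemption $7,000 → ($370,000 − $7,000) × 3.45% × 277/365 = $9,504.1356
October 5 – December 31, 2021: 88 days, exemption $21,000 → ($370,000 − $21,000) × 3.45% × 88/365 = $2,902.9151
Total = $12,407.0507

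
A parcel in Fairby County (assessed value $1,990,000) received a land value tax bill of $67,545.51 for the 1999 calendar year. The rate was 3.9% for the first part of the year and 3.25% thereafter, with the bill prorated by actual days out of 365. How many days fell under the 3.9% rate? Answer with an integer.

Let d = days at the first rate; then 365 − d days at the second rate.
$1,990,000 × [3.9%·d + 3.25%·(365−d)] / 365 = $67,545.51
Solving gives d = 81, so the new rate took effect on March 23, 1999.

81 days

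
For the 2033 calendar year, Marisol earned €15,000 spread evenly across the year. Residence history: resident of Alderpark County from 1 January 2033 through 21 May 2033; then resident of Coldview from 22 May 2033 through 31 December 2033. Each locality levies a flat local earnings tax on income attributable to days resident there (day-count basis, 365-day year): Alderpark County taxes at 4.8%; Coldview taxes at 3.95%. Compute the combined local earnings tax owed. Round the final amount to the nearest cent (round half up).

Alderpark County, 1 January – 21 May 2033: 141 days → €15,000 × 4.8% × 141/365 = €278.1370
Coldview, 22 May – 31 December 2033: 224 days → €15,000 × 3.95% × 224/365 = €363.6164
Total = €641.7534

€641.75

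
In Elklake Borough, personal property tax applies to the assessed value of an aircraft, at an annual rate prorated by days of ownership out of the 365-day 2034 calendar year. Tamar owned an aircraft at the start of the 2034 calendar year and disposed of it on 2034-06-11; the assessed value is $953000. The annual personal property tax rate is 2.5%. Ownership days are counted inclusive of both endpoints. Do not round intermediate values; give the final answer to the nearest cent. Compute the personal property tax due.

Days held (2034-01-01 to 2034-06-11): 162 out of 365
Tax = $953000 × 2.5% × 162/365 = $10574.3836

$10574.38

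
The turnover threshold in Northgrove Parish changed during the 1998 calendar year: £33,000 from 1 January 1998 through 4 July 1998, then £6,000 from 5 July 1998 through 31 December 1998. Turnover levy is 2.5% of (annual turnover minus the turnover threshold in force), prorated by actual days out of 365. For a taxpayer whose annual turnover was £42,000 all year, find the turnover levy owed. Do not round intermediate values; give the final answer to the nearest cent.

£557.88

1 January – 4 July 1998: 185 days, exemption £33,000 → (£42,000 − £33,000) × 2.5% × 185/365 = £114.0411
5 July – 31 December 1998: 180 days, exemption £6,000 → (£42,000 − £6,000) × 2.5% × 180/365 = £443.8356
Total = £557.8767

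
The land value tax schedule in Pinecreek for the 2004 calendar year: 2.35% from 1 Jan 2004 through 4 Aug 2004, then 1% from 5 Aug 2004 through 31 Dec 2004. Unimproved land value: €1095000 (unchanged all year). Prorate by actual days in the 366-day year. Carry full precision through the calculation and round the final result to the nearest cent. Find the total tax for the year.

1 Jan – 4 Aug 2004: 217 days at 2.35% → €1095000 × 2.35% × 217/366 = €15256.7008
5 Aug – 31 Dec 2004: 149 days at 1% → €1095000 × 1% × 149/366 = €4457.7869
Total = €19714.4877

€19714.49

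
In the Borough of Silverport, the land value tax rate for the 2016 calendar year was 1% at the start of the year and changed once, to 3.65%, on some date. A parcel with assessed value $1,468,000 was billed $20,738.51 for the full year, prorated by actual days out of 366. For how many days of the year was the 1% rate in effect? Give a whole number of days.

Let d = days at the first rate; then 366 − d days at the second rate.
$1,468,000 × [1%·d + 3.65%·(366−d)] / 366 = $20,738.51
Solving gives d = 309, so the new rate took effect on 5 November 2016.

309 days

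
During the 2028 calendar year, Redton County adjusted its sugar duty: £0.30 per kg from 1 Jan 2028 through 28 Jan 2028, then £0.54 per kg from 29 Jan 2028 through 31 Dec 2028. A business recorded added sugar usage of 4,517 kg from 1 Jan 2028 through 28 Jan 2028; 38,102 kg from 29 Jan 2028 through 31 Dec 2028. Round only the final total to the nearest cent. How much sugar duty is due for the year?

£21,930.18

1 Jan – 28 Jan 2028: 4,517 kg at £0.30/kg → £1,355.10
29 Jan – 31 Dec 2028: 38,102 kg at £0.54/kg → £20,575.08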